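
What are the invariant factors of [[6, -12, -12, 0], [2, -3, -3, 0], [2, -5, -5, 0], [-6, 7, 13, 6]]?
x^2(x - 6)(x + 2)

The Jordan structure of A has elementary divisors (x + 2), x^2, (x - 6). Arranging the block sizes at each eigenvalue in decreasing order and taking row products gives the invariant factors.

Invariant factors (smallest first, each dividing the next): x^2(x - 6)(x + 2).

Check: the last factor x^2(x - 6)(x + 2) is the minimal polynomial, and the product x^2(x - 6)(x + 2) is the characteristic polynomial.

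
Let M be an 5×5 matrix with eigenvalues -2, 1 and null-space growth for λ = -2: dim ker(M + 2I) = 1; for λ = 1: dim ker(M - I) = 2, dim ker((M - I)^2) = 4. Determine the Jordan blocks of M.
Jordan blocks: (-2, 1), (1, 2), (1, 2)

λ = -2: successive nullity increments [1] count blocks of size ≥ k; block sizes are [1].
λ = 1: successive nullity increments [2, 2] count blocks of size ≥ k; block sizes are [2, 2].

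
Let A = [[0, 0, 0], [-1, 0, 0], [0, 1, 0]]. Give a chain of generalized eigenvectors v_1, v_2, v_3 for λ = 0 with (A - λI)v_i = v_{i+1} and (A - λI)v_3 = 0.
We seek v_1 ∈ ker(A^3) \ ker(A^2), then set v_{i+1} = A v_i.

One such chain is v_1 = [[-1, 0, 1]]^T, v_2 = [[0, 1, 0]]^T, v_3 = [[0, 0, 1]]^T. Check: A v_3 = [[0, 0, 0]]^T = 0.

v_1 = [[-1, 0, 1]]^T, v_2 = [[0, 1, 0]]^T, v_3 = [[0, 0, 1]]^T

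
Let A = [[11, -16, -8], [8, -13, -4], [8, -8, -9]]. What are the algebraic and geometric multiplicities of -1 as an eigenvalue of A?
algebraic multiplicity 1, geometric multiplicity 1

The characteristic polynomial is (x + 1)(x + 5)^2, so the factor x + 1 appears with exponent 1: the algebraic multiplicity is 1.

rank(A + I) = 2, so the eigenspace has dimension 3 - 2 = 1: the geometric multiplicity is 1.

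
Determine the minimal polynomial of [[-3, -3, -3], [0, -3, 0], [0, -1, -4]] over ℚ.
m_A(x) = (x + 3)(x + 4)

The characteristic polynomial factors as (x + 3)^2(x + 4). The minimal polynomial is ∏(x - λ)^{k_λ} where k_λ is the size of the largest Jordan block at λ.

For λ = -4: rank(A + 4I) = 2, and the largest Jordan block has size 1 (the smallest k with rank((A + 4I)^k) = rank((A + 4I)^(k+1))).
For λ = -3: rank(A + 3I) = 1, and the largest Jordan block has size 1 (the smallest k with rank((A + 3I)^k) = rank((A + 3I)^(k+1))).

So m_A(x) = (x + 3)(x + 4).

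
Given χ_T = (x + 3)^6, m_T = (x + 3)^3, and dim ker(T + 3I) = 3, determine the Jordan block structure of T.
Jordan blocks: (-3, 3), (-3, 2), (-3, 1)

λ = -3: algebraic multiplicity 6 (exponent in χ_T), largest block size 3 (exponent in m_T), 3 blocks (geometric multiplicity). These force block sizes [3, 2, 1].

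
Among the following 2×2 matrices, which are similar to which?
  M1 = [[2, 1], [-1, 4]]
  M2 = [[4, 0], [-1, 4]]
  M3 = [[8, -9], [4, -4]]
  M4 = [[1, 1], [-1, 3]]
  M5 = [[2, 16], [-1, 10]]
Characteristic polynomials: χ_{M1} = (x - 3)^2, χ_{M2} = (x - 4)^2, χ_{M3} = (x - 2)^2, χ_{M4} = (x - 2)^2, χ_{M5} = (x - 6)^2.

{M1}: invariant factors (x - 3)^2.

{M2}: invariant factors (x - 4)^2.

{M3, M4}: invariant factors (x - 2)^2.

{M5}: invariant factors (x - 6)^2.

Matrices are similar if and only if their invariant-factor lists agree; the partition into similarity classes is {M1}, {M2}, {M3, M4}, {M5}.

4 classes: {M1}, {M2}, {M3, M4}, {M5}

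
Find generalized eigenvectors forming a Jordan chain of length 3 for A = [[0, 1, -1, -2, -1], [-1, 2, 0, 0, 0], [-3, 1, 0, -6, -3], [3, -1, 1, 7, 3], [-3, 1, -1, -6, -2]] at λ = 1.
We seek v_1 ∈ ker((A - I)^3) \ ker((A - I)^2), then set v_{i+1} = (A - I) v_i.

One such chain is v_1 = [[0, 1, 1, 0, 0]]^T, v_2 = [[0, 1, 0, 0, 0]]^T, v_3 = [[1, 1, 1, -1, 1]]^T. Check: (A - I) v_3 = [[0, 0, 0, 0, 0]]^T = 0.

v_1 = [[0, 1, 1, 0, 0]]^T, v_2 = [[0, 1, 0, 0, 0]]^T, v_3 = [[1, 1, 1, -1, 1]]^T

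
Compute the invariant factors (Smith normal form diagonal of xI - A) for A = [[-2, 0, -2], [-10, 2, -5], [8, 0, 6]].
The Jordan structure of A has elementary divisors (x - 2)^2, (x - 2). Arranging the block sizes at each eigenvalue in decreasing order and taking row products gives the invariant factors.

Invariant factors (smallest first, each dividing the next): x - 2, (x - 2)^2.

Check: the last factor (x - 2)^2 is the minimal polynomial, and the product (x - 2)^3 is the characteristic polynomial.

x - 2, (x - 2)^2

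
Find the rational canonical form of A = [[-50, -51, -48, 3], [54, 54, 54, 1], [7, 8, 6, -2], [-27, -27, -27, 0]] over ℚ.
The invariant factors of A (the non-unit diagonal entries of the Smith normal form of xI - A over ℚ[x]) are (x - 3)^3(x - 1), each dividing the next. The characteristic polynomial is their product, (x - 3)^3(x - 1).

The rational canonical form is the block-diagonal matrix of companion matrices C(f_i):
R = [[0, 0, 0, -27], [1, 0, 0, 54], [0, 1, 0, -36], [0, 0, 1, 10]].

R = [[0, 0, 0, -27], [1, 0, 0, 54], [0, 1, 0, -36], [0, 0, 1, 10]]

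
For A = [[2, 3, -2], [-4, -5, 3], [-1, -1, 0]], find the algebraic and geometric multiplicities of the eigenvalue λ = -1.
The characteristic polynomial is (x + 1)^3, so the factor x + 1 appears with exponent 3: the algebraic multiplicity is 3.

rank(A + I) = 2, so the eigenspace has dimension 3 - 2 = 1: the geometric multiplicity is 1.

Since 1 < 3, A is not diagonalizable.

algebraic multiplicity 3, geometric multiplicity 1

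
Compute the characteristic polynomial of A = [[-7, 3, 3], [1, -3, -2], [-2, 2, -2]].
xI - A = [[x + 7, -3, -3], [-1, x + 3, 2], [2, -2, x + 2]].

Expanding det(xI - A) along the first row:
det(xI - A) = + (x + 7)·det([[x + 3, 2], [-2, x + 2]]) - (-3)·det([[-1, 2], [2, x + 2]]) + (-3)·det([[-1, x + 3], [2, -2]]).

Evaluating gives χ_A(x) = x^3 + 12x^2 + 48x + 64 = (x + 4)^3.

χ_A(x) = (x + 4)^3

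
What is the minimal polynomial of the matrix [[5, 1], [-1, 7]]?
m_A(x) = (x - 6)^2

The characteristic polynomial factors as (x - 6)^2. The minimal polynomial is ∏(x - λ)^{k_λ} where k_λ is the size of the largest Jordan block at λ.

For λ = 6: rank(A - 6I) = 1, and the largest Jordan block has size 2 (the smallest k with rank((A - 6I)^k) = rank((A - 6I)^(k+1))).

So m_A(x) = (x - 6)^2.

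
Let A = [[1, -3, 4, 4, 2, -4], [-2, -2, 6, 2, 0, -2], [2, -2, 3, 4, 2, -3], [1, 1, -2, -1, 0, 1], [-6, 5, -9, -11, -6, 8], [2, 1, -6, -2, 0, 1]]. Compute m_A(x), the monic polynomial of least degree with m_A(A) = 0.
The characteristic polynomial factors as x^2(x + 1)^4. The minimal polynomial is ∏(x - λ)^{k_λ} where k_λ is the size of the largest Jordan block at λ.

For λ = -1: rank(A + I) = 4, and the largest Jordan block has size 2 (the smallest k with rank((A + I)^k) = rank((A + I)^(k+1))).
For λ = 0: rank(A) = 5, and the largest Jordan block has size 2 (the smallest k with rank(A^k) = rank(A^(k+1))).

So m_A(x) = x^2(x + 1)^2.

m_A(x) = x^2(x + 1)^2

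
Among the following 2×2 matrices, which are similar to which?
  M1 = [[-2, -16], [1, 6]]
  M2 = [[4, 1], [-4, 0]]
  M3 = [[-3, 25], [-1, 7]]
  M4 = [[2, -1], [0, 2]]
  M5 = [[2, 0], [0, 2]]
2 classes: {M1, M2, M3, M4}, {M5}

Characteristic polynomials: χ_{M1} = (x - 2)^2, χ_{M2} = (x - 2)^2, χ_{M3} = (x - 2)^2, χ_{M4} = (x - 2)^2, χ_{M5} = (x - 2)^2.

{M1, M2, M3, M4}: invariant factors (x - 2)^2.

{M5}: invariant factors x - 2, x - 2.

Matrices are similar if and only if their invariant-factor lists agree; the partition into similarity classes is {M1, M2, M3, M4}, {M5}.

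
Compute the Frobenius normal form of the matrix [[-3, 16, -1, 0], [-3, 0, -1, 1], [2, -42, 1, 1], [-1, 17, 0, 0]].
The invariant factors of A (the non-unit diagonal entries of the Smith normal form of xI - A over ℚ[x]) are (x - 3)(x - 1)(x + 3)^2, each dividing the next. The characteristic polynomial is their product, (x - 3)(x - 1)(x + 3)^2.

The rational canonical form is the block-diagonal matrix of companion matrices C(f_i):
R = [[0, 0, 0, -27], [1, 0, 0, 18], [0, 1, 0, 12], [0, 0, 1, -2]].

R = [[0, 0, 0, -27], [1, 0, 0, 18], [0, 1, 0, 12], [0, 0, 1, -2]]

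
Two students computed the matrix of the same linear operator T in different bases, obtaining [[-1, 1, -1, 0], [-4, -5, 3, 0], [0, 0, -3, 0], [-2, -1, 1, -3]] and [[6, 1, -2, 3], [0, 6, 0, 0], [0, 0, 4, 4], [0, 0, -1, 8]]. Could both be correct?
No.

trace(A) = -12 but trace(B) = 24. The trace is a similarity invariant, so A and B are not similar.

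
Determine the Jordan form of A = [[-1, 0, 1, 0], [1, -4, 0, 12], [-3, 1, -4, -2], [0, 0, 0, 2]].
J = [[-3, 1, 0, 0], [0, -3, 1, 0], [0, 0, -3, 0], [0, 0, 0, 2]]

The characteristic polynomial is det(xI - A) = (x - 2)(x + 3)^3, so the eigenvalues are -3 (algebraic multiplicity 3), 2 (algebraic multiplicity 1).

For λ = -3: rank(A + 3I) = 3, rank((A + 3I)^2) = 2, rank((A + 3I)^3) = 1. The eigenspace has dimension 4 - 3 = 1, so there is 1 Jordan block; the rank sequence gives block sizes [3].

For λ = 2: algebraic multiplicity 1 gives one 1×1 block.

Assembling the blocks gives the Jordan form J above.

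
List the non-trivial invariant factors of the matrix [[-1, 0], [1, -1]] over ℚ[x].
(x + 1)^2

The Jordan structure of A has elementary divisors (x + 1)^2. Arranging the block sizes at each eigenvalue in decreasing order and taking row products gives the invariant factors.

Invariant factors (smallest first, each dividing the next): (x + 1)^2.

Check: the last factor (x + 1)^2 is the minimal polynomial, and the product (x + 1)^2 is the characteristic polynomial.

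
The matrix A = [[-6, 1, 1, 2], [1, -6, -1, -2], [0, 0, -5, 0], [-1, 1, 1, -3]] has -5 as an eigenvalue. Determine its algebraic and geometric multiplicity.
algebraic multiplicity 4, geometric multiplicity 3

The characteristic polynomial is (x + 5)^4, so the factor x + 5 appears with exponent 4: the algebraic multiplicity is 4.

rank(A + 5I) = 1, so the eigenspace has dimension 4 - 1 = 3: the geometric multiplicity is 3.

Since 3 < 4, A is not diagonalizable.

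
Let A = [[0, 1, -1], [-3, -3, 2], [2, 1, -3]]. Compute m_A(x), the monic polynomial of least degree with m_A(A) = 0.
m_A(x) = (x + 2)^3

The characteristic polynomial factors as (x + 2)^3. The minimal polynomial is ∏(x - λ)^{k_λ} where k_λ is the size of the largest Jordan block at λ.

For λ = -2: rank(A + 2I) = 2, and the largest Jordan block has size 3 (the smallest k with rank((A + 2I)^k) = rank((A + 2I)^(k+1))).

So m_A(x) = (x + 2)^3.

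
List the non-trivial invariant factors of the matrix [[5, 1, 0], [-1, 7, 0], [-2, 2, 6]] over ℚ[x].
The Jordan structure of A has elementary divisors (x - 6)^2, (x - 6). Arranging the block sizes at each eigenvalue in decreasing order and taking row products gives the invariant factors.

Invariant factors (smallest first, each dividing the next): x - 6, (x - 6)^2.

Check: the last factor (x - 6)^2 is the minimal polynomial, and the product (x - 6)^3 is the characteristic polynomial.

x - 6, (x - 6)^2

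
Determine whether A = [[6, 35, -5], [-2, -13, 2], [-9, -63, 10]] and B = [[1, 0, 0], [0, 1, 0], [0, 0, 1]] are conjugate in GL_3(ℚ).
No.

Both have characteristic polynomial (x - 1)^3, but the minimal polynomial of A is (x - 1)^2 while the minimal polynomial of B is x - 1. The minimal polynomial is a similarity invariant, so A and B are not similar.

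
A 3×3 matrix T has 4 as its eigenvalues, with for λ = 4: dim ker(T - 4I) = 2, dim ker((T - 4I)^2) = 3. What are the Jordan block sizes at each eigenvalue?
Jordan blocks: (4, 2), (4, 1)

λ = 4: successive nullity increments [2, 1] count blocks of size ≥ k; block sizes are [2, 1].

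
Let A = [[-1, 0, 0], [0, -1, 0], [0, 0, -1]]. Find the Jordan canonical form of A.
J = [[-1, 0, 0], [0, -1, 0], [0, 0, -1]]

The characteristic polynomial is det(xI - A) = (x + 1)^3, so the eigenvalues are -1 (algebraic multiplicity 3).

For λ = -1: rank(A + I) = 0. The eigenspace has dimension 3 - 0 = 3, so there are 3 Jordan blocks; the rank sequence gives block sizes [1, 1, 1].

Assembling the blocks gives the Jordan form J above.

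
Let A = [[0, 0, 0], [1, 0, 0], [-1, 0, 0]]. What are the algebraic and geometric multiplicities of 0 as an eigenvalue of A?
The characteristic polynomial is x^3, so the factor x appears with exponent 3: the algebraic multiplicity is 3.

rank(A) = 1, so the eigenspace has dimension 3 - 1 = 2: the geometric multiplicity is 2.

Since 2 < 3, A is not diagonalizable.

algebraic multiplicity 3, geometric multiplicity 2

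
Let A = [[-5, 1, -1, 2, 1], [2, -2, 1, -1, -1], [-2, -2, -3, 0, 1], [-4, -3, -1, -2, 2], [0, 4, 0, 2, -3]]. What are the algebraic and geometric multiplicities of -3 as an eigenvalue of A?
The characteristic polynomial is (x + 3)^5, so the factor x + 3 appears with exponent 5: the algebraic multiplicity is 5.

rank(A + 3I) = 3, so the eigenspace has dimension 5 - 3 = 2: the geometric multiplicity is 2.

Since 2 < 5, A is not diagonalizable.

algebraic multiplicity 5, geometric multiplicity 2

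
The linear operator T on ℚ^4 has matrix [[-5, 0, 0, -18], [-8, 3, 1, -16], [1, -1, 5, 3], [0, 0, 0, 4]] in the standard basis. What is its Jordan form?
J = [[-5, 0, 0, 0], [0, 4, 1, 0], [0, 0, 4, 1], [0, 0, 0, 4]]

The characteristic polynomial is det(xI - A) = (x - 4)^3(x + 5), so the eigenvalues are -5 (algebraic multiplicity 1), 4 (algebraic multiplicity 3).

For λ = -5: algebraic multiplicity 1 gives one 1×1 block.

For λ = 4: rank(A - 4I) = 3, rank((A - 4I)^2) = 2, rank((A - 4I)^3) = 1. The eigenspace has dimension 4 - 3 = 1, so there is 1 Jordan block; the rank sequence gives block sizes [3].

Assembling the blocks gives the Jordan form J above.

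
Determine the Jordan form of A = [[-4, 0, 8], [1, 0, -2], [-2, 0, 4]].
J = [[0, 1, 0], [0, 0, 0], [0, 0, 0]]

The characteristic polynomial is det(xI - A) = x^3, so the eigenvalues are 0 (algebraic multiplicity 3).

For λ = 0: rank(A) = 1, rank(A^2) = 0. The eigenspace has dimension 3 - 1 = 2, so there are 2 Jordan blocks; the rank sequence gives block sizes [2, 1].

Assembling the blocks gives the Jordan form J above.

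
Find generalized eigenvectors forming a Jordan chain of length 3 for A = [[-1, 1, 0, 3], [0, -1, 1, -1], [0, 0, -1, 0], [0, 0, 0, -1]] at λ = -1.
We seek v_1 ∈ ker((A + I)^3) \ ker((A + I)^2), then set v_{i+1} = (A + I) v_i.

One such chain is v_1 = [[0, 0, 1, 0]]^T, v_2 = [[0, 1, 0, 0]]^T, v_3 = [[1, 0, 0, 0]]^T. Check: (A + I) v_3 = [[0, 0, 0, 0]]^T = 0.

v_1 = [[0, 0, 1, 0]]^T, v_2 = [[0, 1, 0, 0]]^T, v_3 = [[1, 0, 0, 0]]^T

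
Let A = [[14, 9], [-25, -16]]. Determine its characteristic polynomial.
χ_A(x) = (x + 1)^2

xI - A = [[x - 14, -9], [25, x + 16]].

Expanding det(xI - A) along the first row:
det(xI - A) = + (x - 14)·det([[x + 16]]) - (-9)·det([[25]]).

Evaluating gives χ_A(x) = x^2 + 2x + 1 = (x + 1)^2.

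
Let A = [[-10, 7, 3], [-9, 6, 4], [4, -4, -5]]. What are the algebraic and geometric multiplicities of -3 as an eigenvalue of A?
algebraic multiplicity 3, geometric multiplicity 1

The characteristic polynomial is (x + 3)^3, so the factor x + 3 appears with exponent 3: the algebraic multiplicity is 3.

rank(A + 3I) = 2, so the eigenspace has dimension 3 - 2 = 1: the geometric multiplicity is 1.

Since 1 < 3, A is not diagonalizable.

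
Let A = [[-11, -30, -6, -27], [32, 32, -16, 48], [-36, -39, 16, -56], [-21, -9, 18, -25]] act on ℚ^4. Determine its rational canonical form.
R = [[4, 0, 0, 0], [0, 0, 0, 16], [0, 1, 0, -20], [0, 0, 1, 8]]

The invariant factors of A (the non-unit diagonal entries of the Smith normal form of xI - A over ℚ[x]) are x - 4, (x - 4)(x - 2)^2, each dividing the next. The characteristic polynomial is their product, (x - 4)^2(x - 2)^2.

The rational canonical form is the block-diagonal matrix of companion matrices C(f_i):
R = [[4, 0, 0, 0], [0, 0, 0, 16], [0, 1, 0, -20], [0, 0, 1, 8]].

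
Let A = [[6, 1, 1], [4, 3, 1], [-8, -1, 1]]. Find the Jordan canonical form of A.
J = [[2, 0, 0], [0, 4, 1], [0, 0, 4]]

The characteristic polynomial is det(xI - A) = (x - 4)^2(x - 2), so the eigenvalues are 2 (algebraic multiplicity 1), 4 (algebraic multiplicity 2).

For λ = 2: algebraic multiplicity 1 gives one 1×1 block.

For λ = 4: rank(A - 4I) = 2, rank((A - 4I)^2) = 1. The eigenspace has dimension 3 - 2 = 1, so there is 1 Jordan block; the rank sequence gives block sizes [2].

Assembling the blocks gives the Jordan form J above.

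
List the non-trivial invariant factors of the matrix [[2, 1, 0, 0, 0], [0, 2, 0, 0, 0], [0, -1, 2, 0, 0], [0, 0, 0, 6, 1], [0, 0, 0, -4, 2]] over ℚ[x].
The Jordan structure of A has elementary divisors (x - 2)^2, (x - 2), (x - 4)^2. Arranging the block sizes at each eigenvalue in decreasing order and taking row products gives the invariant factors.

Invariant factors (smallest first, each dividing the next): x - 2, (x - 4)^2(x - 2)^2.

Check: the last factor (x - 4)^2(x - 2)^2 is the minimal polynomial, and the product (x - 4)^2(x - 2)^3 is the characteristic polynomial.

x - 2, (x - 4)^2(x - 2)^2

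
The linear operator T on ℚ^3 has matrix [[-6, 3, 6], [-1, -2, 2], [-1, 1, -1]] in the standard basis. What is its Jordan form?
J = [[-3, 1, 0], [0, -3, 0], [0, 0, -3]]

The characteristic polynomial is det(xI - A) = (x + 3)^3, so the eigenvalues are -3 (algebraic multiplicity 3).

For λ = -3: rank(A + 3I) = 1, rank((A + 3I)^2) = 0. The eigenspace has dimension 3 - 1 = 2, so there are 2 Jordan blocks; the rank sequence gives block sizes [2, 1].

Assembling the blocks gives the Jordan form J above.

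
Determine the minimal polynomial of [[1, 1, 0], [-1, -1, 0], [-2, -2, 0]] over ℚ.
m_A(x) = x^2

The characteristic polynomial factors as x^3. The minimal polynomial is ∏(x - λ)^{k_λ} where k_λ is the size of the largest Jordan block at λ.

For λ = 0: rank(A) = 1, and the largest Jordan block has size 2 (the smallest k with rank(A^k) = rank(A^(k+1))).

So m_A(x) = x^2.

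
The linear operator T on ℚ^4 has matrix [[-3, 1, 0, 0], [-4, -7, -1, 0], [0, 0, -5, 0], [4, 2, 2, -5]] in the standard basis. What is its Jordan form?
The characteristic polynomial is det(xI - A) = (x + 5)^4, so the eigenvalues are -5 (algebraic multiplicity 4).

For λ = -5: rank(A + 5I) = 2, rank((A + 5I)^2) = 1, rank((A + 5I)^3) = 0. The eigenspace has dimension 4 - 2 = 2, so there are 2 Jordan blocks; the rank sequence gives block sizes [3, 1].

Assembling the blocks gives the Jordan form J above.

J = [[-5, 1, 0, 0], [0, -5, 1, 0], [0, 0, -5, 0], [0, 0, 0, -5]]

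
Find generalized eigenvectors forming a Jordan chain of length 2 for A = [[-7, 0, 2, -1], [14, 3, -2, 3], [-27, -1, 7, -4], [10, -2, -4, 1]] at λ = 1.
We seek v_1 ∈ ker((A - I)^2) \ ker(A - I), then set v_{i+1} = (A - I) v_i.

One such chain is v_1 = [[0, -1, 0, 1]]^T, v_2 = [[-1, 1, -3, 2]]^T. Check: (A - I) v_2 = [[0, 0, 0, 0]]^T = 0.

v_1 = [[0, -1, 0, 1]]^T, v_2 = [[-1, 1, -3, 2]]^T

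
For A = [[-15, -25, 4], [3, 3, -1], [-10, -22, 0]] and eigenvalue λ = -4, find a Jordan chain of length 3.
We seek v_1 ∈ ker((A + 4I)^3) \ ker((A + 4I)^2), then set v_{i+1} = (A + 4I) v_i.

One such chain is v_1 = [[0, 0, 1]]^T, v_2 = [[4, -1, 4]]^T, v_3 = [[-3, 1, -2]]^T. Check: (A + 4I) v_3 = [[0, 0, 0]]^T = 0.

v_1 = [[0, 0, 1]]^T, v_2 = [[4, -1, 4]]^T, v_3 = [[-3, 1, -2]]^T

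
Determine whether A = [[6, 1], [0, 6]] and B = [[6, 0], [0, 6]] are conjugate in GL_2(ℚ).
Both have characteristic polynomial (x - 6)^2, but the minimal polynomial of A is (x - 6)^2 while the minimal polynomial of B is x - 6. The minimal polynomial is a similarity invariant, so A and B are not similar.

No.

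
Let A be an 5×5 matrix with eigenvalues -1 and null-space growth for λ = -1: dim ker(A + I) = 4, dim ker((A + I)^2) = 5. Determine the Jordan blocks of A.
Jordan blocks: (-1, 2), (-1, 1), (-1, 1), (-1, 1)

λ = -1: successive nullity increments [4, 1] count blocks of size ≥ k; block sizes are [2, 1, 1, 1].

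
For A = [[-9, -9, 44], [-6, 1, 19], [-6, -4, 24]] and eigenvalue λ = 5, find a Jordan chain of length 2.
We seek v_1 ∈ ker((A - 5I)^2) \ ker(A - 5I), then set v_{i+1} = (A - 5I) v_i.

One such chain is v_1 = [[-11, -3, -4]]^T, v_2 = [[5, 2, 2]]^T. Check: (A - 5I) v_2 = [[0, 0, 0]]^T = 0.

v_1 = [[-11, -3, -4]]^T, v_2 = [[5, 2, 2]]^T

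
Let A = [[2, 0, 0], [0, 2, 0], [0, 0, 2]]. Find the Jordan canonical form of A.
The characteristic polynomial is det(xI - A) = (x - 2)^3, so the eigenvalues are 2 (algebraic multiplicity 3).

For λ = 2: rank(A - 2I) = 0. The eigenspace has dimension 3 - 0 = 3, so there are 3 Jordan blocks; the rank sequence gives block sizes [1, 1, 1].

Assembling the blocks gives the Jordan form J above.

J = [[2, 0, 0], [0, 2, 0], [0, 0, 2]]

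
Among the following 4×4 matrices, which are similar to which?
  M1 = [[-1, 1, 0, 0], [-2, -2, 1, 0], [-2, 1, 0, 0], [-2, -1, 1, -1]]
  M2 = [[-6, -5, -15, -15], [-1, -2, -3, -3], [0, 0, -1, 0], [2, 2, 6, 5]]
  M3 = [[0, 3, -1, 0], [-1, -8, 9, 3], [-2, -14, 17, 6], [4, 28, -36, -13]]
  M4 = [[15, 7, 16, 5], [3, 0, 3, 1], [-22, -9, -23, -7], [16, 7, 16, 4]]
Characteristic polynomials: χ_{M1} = (x + 1)^4, χ_{M2} = (x + 1)^4, χ_{M3} = (x + 1)^4, χ_{M4} = (x + 1)^4.

{M1, M3, M4}: invariant factors x + 1, (x + 1)^3.

{M2}: invariant factors x + 1, x + 1, (x + 1)^2.

Matrices are similar if and only if their invariant-factor lists agree; the partition into similarity classes is {M1, M3, M4}, {M2}.

2 classes: {M1, M3, M4}, {M2}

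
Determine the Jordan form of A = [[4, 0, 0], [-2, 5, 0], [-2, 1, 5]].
The characteristic polynomial is det(xI - A) = (x - 5)^2(x - 4), so the eigenvalues are 4 (algebraic multiplicity 1), 5 (algebraic multiplicity 2).

For λ = 4: algebraic multiplicity 1 gives one 1×1 block.

For λ = 5: rank(A - 5I) = 2, rank((A - 5I)^2) = 1. The eigenspace has dimension 3 - 2 = 1, so there is 1 Jordan block; the rank sequence gives block sizes [2].

Assembling the blocks gives the Jordan form J above.

J = [[4, 0, 0], [0, 5, 1], [0, 0, 5]]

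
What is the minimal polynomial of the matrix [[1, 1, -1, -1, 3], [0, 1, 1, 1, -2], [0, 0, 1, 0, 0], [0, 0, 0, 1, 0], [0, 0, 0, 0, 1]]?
The characteristic polynomial factors as (x - 1)^5. The minimal polynomial is ∏(x - λ)^{k_λ} where k_λ is the size of the largest Jordan block at λ.

For λ = 1: rank(A - I) = 2, and the largest Jordan block has size 3 (the smallest k with rank((A - I)^k) = rank((A - I)^(k+1))).

So m_A(x) = (x - 1)^3.

m_A(x) = (x - 1)^3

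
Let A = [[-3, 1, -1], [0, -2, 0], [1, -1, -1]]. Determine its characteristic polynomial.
xI - A = [[x + 3, -1, 1], [0, x + 2, 0], [-1, 1, x + 1]].

Expanding det(xI - A) along the first row:
det(xI - A) = + (x + 3)·det([[x + 2, 0], [1, x + 1]]) - (-1)·det([[0, 0], [-1, x + 1]]) + (1)·det([[0, x + 2], [-1, 1]]).

Evaluating gives χ_A(x) = x^3 + 6x^2 + 12x + 8 = (x + 2)^3.

χ_A(x) = (x + 2)^3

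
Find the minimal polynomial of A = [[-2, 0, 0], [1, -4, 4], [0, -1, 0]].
m_A(x) = (x + 2)^3

The characteristic polynomial factors as (x + 2)^3. The minimal polynomial is ∏(x - λ)^{k_λ} where k_λ is the size of the largest Jordan block at λ.

For λ = -2: rank(A + 2I) = 2, and the largest Jordan block has size 3 (the smallest k with rank((A + 2I)^k) = rank((A + 2I)^(k+1))).

So m_A(x) = (x + 2)^3.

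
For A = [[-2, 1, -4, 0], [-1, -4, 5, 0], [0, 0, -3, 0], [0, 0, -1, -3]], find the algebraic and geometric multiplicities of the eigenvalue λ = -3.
algebraic multiplicity 4, geometric multiplicity 2

The characteristic polynomial is (x + 3)^4, so the factor x + 3 appears with exponent 4: the algebraic multiplicity is 4.

rank(A + 3I) = 2, so the eigenspace has dimension 4 - 2 = 2: the geometric multiplicity is 2.

Since 2 < 4, A is not diagonalizable.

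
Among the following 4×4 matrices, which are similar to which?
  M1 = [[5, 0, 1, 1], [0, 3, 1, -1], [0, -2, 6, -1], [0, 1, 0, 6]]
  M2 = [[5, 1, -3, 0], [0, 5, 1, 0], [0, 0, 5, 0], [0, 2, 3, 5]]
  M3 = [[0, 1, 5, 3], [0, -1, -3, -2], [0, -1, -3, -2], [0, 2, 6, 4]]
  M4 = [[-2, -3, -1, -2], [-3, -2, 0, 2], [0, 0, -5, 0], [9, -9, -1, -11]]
Characteristic polynomials: χ_{M1} = (x - 5)^4, χ_{M2} = (x - 5)^4, χ_{M3} = x^4, χ_{M4} = (x + 5)^4.

{M1, M2}: invariant factors x - 5, (x - 5)^3.

{M3}: invariant factors x^2, x^2.

{M4}: invariant factors x + 5, (x + 5)^3.

Matrices are similar if and only if their invariant-factor lists agree; the partition into similarity classes is {M1, M2}, {M3}, {M4}.

3 classes: {M1, M2}, {M3}, {M4}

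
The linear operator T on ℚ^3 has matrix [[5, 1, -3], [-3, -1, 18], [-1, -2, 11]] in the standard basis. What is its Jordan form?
J = [[5, 1, 0], [0, 5, 1], [0, 0, 5]]

The characteristic polynomial is det(xI - A) = (x - 5)^3, so the eigenvalues are 5 (algebraic multiplicity 3).

For λ = 5: rank(A - 5I) = 2, rank((A - 5I)^2) = 1, rank((A - 5I)^3) = 0. The eigenspace has dimension 3 - 2 = 1, so there is 1 Jordan block; the rank sequence gives block sizes [3].

Assembling the blocks gives the Jordan form J above.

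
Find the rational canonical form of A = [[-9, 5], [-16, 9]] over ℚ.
The invariant factors of A (the non-unit diagonal entries of the Smith normal form of xI - A over ℚ[x]) are (x - 1)(x + 1), each dividing the next. The characteristic polynomial is their product, (x - 1)(x + 1).

The rational canonical form is the block-diagonal matrix of companion matrices C(f_i):
R = [[0, 1], [1, 0]].

R = [[0, 1], [1, 0]]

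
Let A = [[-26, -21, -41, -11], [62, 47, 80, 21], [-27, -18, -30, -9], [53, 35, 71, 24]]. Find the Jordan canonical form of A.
The characteristic polynomial is det(xI - A) = (x - 6)^3(x + 3), so the eigenvalues are -3 (algebraic multiplicity 1), 6 (algebraic multiplicity 3).

For λ = -3: algebraic multiplicity 1 gives one 1×1 block.

For λ = 6: rank(A - 6I) = 3, rank((A - 6I)^2) = 2, rank((A - 6I)^3) = 1. The eigenspace has dimension 4 - 3 = 1, so there is 1 Jordan block; the rank sequence gives block sizes [3].

Assembling the blocks gives the Jordan form J above.

J = [[-3, 0, 0, 0], [0, 6, 1, 0], [0, 0, 6, 1], [0, 0, 0, 6]]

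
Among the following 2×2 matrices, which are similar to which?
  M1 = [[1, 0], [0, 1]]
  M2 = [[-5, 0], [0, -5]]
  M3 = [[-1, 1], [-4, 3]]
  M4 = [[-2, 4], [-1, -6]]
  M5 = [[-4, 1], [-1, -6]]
5 classes: {M1}, {M2}, {M3}, {M4}, {M5}

Characteristic polynomials: χ_{M1} = (x - 1)^2, χ_{M2} = (x + 5)^2, χ_{M3} = (x - 1)^2, χ_{M4} = (x + 4)^2, χ_{M5} = (x + 5)^2.

{M1}: invariant factors x - 1, x - 1.

{M2}: invariant factors x + 5, x + 5.

{M3}: invariant factors (x - 1)^2.

{M4}: invariant factors (x + 4)^2.

{M5}: invariant factors (x + 5)^2.

Matrices are similar if and only if their invariant-factor lists agree; the partition into similarity classes is {M1}, {M2}, {M3}, {M4}, {M5}.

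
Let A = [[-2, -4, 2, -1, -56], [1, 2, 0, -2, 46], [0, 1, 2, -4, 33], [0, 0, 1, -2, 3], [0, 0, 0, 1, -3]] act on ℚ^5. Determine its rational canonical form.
The invariant factors of A (the non-unit diagonal entries of the Smith normal form of xI - A over ℚ[x]) are (x - 3)(x^2 + 3x + 3)^2, each dividing the next. The characteristic polynomial is their product, (x - 3)(x^2 + 3x + 3)^2.

The rational canonical form is the block-diagonal matrix of companion matrices C(f_i):
R = [[0, 0, 0, 0, 27], [1, 0, 0, 0, 45], [0, 1, 0, 0, 27], [0, 0, 1, 0, 3], [0, 0, 0, 1, -3]].

Note the characteristic polynomial does not split into linear factors over ℚ, so A has no Jordan form over ℚ; the rational canonical form exists over any field.

R = [[0, 0, 0, 0, 27], [1, 0, 0, 0, 45], [0, 1, 0, 0, 27], [0, 0, 1, 0, 3], [0, 0, 0, 1, -3]]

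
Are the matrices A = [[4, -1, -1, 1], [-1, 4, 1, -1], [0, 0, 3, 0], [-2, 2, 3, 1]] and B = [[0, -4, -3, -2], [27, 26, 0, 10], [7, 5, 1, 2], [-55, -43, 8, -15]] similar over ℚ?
Two matrices over a field are similar if and only if they have the same invariant factors.

Both A and B have characteristic polynomial (x - 3)^4 and minimal polynomial (x - 3)^3. Computing further, both have invariant factors x - 3, (x - 3)^3. Hence A and B are similar.

Yes.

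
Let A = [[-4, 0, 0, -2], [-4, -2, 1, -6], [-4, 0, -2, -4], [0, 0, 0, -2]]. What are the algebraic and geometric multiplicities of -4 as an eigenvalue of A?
The characteristic polynomial is (x + 2)^3(x + 4), so the factor x + 4 appears with exponent 1: the algebraic multiplicity is 1.

rank(A + 4I) = 3, so the eigenspace has dimension 4 - 3 = 1: the geometric multiplicity is 1.

algebraic multiplicity 1, geometric multiplicity 1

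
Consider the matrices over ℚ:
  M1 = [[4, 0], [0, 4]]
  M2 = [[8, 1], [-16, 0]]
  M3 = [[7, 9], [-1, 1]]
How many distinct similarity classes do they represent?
Characteristic polynomials: χ_{M1} = (x - 4)^2, χ_{M2} = (x - 4)^2, χ_{M3} = (x - 4)^2.

{M1}: invariant factors x - 4, x - 4.

{M2, M3}: invariant factors (x - 4)^2.

Matrices are similar if and only if their invariant-factor lists agree; the partition into similarity classes is {M1}, {M2, M3}.

2 classes: {M1}, {M2, M3}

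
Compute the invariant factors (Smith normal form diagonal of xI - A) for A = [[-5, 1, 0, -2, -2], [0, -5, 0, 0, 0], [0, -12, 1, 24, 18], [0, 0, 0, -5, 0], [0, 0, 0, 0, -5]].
The Jordan structure of A has elementary divisors (x + 5)^2, (x + 5), (x + 5), (x - 1). Arranging the block sizes at each eigenvalue in decreasing order and taking row products gives the invariant factors.

Invariant factors (smallest first, each dividing the next): x + 5, x + 5, (x - 1)(x + 5)^2.

Check: the last factor (x - 1)(x + 5)^2 is the minimal polynomial, and the product (x - 1)(x + 5)^4 is the characteristic polynomial.

x + 5, x + 5, (x - 1)(x + 5)^2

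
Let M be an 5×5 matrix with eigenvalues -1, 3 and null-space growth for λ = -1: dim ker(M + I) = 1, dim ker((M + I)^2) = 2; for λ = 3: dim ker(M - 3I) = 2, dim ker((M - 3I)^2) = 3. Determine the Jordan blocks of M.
Jordan blocks: (-1, 2), (3, 2), (3, 1)

λ = -1: successive nullity increments [1, 1] count blocks of size ≥ k; block sizes are [2].
λ = 3: successive nullity increments [2, 1] count blocks of size ≥ k; block sizes are [2, 1].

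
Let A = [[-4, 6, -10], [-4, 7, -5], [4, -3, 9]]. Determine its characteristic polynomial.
χ_A(x) = (x - 4)^3

xI - A = [[x + 4, -6, 10], [4, x - 7, 5], [-4, 3, x - 9]].

Expanding det(xI - A) along the first row:
det(xI - A) = + (x + 4)·det([[x - 7, 5], [3, x - 9]]) - (-6)·det([[4, 5], [-4, x - 9]]) + (10)·det([[4, x - 7], [-4, 3]]).

Evaluating gives χ_A(x) = x^3 - 12x^2 + 48x - 64 = (x - 4)^3.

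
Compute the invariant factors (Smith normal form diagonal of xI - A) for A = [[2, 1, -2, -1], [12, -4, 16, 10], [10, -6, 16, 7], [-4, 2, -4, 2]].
The Jordan structure of A has elementary divisors (x - 4)^2, (x - 4)^2. Arranging the block sizes at each eigenvalue in decreasing order and taking row products gives the invariant factors.

Invariant factors (smallest first, each dividing the next): (x - 4)^2, (x - 4)^2.

Check: the last factor (x - 4)^2 is the minimal polynomial, and the product (x - 4)^4 is the characteristic polynomial.

(x - 4)^2, (x - 4)^2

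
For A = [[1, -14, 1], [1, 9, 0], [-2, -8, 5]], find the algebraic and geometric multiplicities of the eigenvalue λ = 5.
algebraic multiplicity 3, geometric multiplicity 1

The characteristic polynomial is (x - 5)^3, so the factor x - 5 appears with exponent 3: the algebraic multiplicity is 3.

rank(A - 5I) = 2, so the eigenspace has dimension 3 - 2 = 1: the geometric multiplicity is 1.

Since 1 < 3, A is not diagonalizable.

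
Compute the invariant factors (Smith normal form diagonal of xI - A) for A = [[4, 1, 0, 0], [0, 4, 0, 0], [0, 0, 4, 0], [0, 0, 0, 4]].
x - 4, x - 4, (x - 4)^2

The Jordan structure of A has elementary divisors (x - 4)^2, (x - 4), (x - 4). Arranging the block sizes at each eigenvalue in decreasing order and taking row products gives the invariant factors.

Invariant factors (smallest first, each dividing the next): x - 4, x - 4, (x - 4)^2.

Check: the last factor (x - 4)^2 is the minimal polynomial, and the product (x - 4)^4 is the characteristic polynomial.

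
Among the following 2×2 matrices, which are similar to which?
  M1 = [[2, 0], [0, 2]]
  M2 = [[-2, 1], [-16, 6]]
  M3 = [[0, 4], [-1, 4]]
Characteristic polynomials: χ_{M1} = (x - 2)^2, χ_{M2} = (x - 2)^2, χ_{M3} = (x - 2)^2.

{M1}: invariant factors x - 2, x - 2.

{M2, M3}: invariant factors (x - 2)^2.

Matrices are similar if and only if their invariant-factor lists agree; the partition into similarity classes is {M1}, {M2, M3}.

2 classes: {M1}, {M2, M3}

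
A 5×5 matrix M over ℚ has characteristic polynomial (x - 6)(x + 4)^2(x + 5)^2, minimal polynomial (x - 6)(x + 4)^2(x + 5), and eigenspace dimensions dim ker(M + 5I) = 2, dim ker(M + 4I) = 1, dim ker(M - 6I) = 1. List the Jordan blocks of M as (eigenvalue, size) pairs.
Jordan blocks: (-5, 1), (-5, 1), (-4, 2), (6, 1)

λ = -5: algebraic multiplicity 2 (exponent in χ_M), largest block size 1 (exponent in m_M), 2 blocks (geometric multiplicity). These force block sizes [1, 1].
λ = -4: algebraic multiplicity 2 (exponent in χ_M), largest block size 2 (exponent in m_M), 1 block (geometric multiplicity). This forces block sizes [2].
λ = 6: algebraic multiplicity 1 (exponent in χ_M), largest block size 1 (exponent in m_M), 1 block (geometric multiplicity). This forces block sizes [1].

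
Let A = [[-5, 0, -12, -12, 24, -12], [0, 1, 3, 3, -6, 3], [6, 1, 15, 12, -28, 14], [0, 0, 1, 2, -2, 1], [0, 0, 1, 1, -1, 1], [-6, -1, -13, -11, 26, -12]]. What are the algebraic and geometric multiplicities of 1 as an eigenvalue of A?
algebraic multiplicity 5, geometric multiplicity 3

The characteristic polynomial is (x - 1)^5(x + 5), so the factor x - 1 appears with exponent 5: the algebraic multiplicity is 5.

rank(A - I) = 3, so the eigenspace has dimension 6 - 3 = 3: the geometric multiplicity is 3.

Since 3 < 5, A is not diagonalizable.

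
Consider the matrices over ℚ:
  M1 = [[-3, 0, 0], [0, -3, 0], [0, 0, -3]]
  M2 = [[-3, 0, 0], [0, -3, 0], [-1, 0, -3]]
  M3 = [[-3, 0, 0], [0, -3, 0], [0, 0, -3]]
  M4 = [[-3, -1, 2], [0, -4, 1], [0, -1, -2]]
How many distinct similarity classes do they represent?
3 classes: {M1, M3}, {M2}, {M4}

Characteristic polynomials: χ_{M1} = (x + 3)^3, χ_{M2} = (x + 3)^3, χ_{M3} = (x + 3)^3, χ_{M4} = (x + 3)^3.

{M1, M3}: invariant factors x + 3, x + 3, x + 3.

{M2}: invariant factors x + 3, (x + 3)^2.

{M4}: invariant factors (x + 3)^3.

Matrices are similar if and only if their invariant-factor lists agree; the partition into similarity classes is {M1, M3}, {M2}, {M4}.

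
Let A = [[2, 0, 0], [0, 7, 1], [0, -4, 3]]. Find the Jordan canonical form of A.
The characteristic polynomial is det(xI - A) = (x - 5)^2(x - 2), so the eigenvalues are 2 (algebraic multiplicity 1), 5 (algebraic multiplicity 2).

For λ = 2: algebraic multiplicity 1 gives one 1×1 block.

For λ = 5: rank(A - 5I) = 2, rank((A - 5I)^2) = 1. The eigenspace has dimension 3 - 2 = 1, so there is 1 Jordan block; the rank sequence gives block sizes [2].

Assembling the blocks gives the Jordan form J above.

J = [[2, 0, 0], [0, 5, 1], [0, 0, 5]]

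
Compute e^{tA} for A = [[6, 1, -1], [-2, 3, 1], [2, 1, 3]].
e^{tA} = [[(2*t + 1)*e^{4*t}, t*e^{4*t}, -t*e^{4*t}], [-2*t*e^{4*t}, (1 - t)*e^{4*t}, t*e^{4*t}], [2*t*e^{4*t}, t*e^{4*t}, (1 - t)*e^{4*t}]]

A has Jordan form J = [[4, 1, 0], [0, 4, 0], [0, 0, 4]] with A = PJP^{-1}, so e^{tA} = P e^{tJ} P^{-1}.

For a Jordan block J_k(λ), e^{tJ_k(λ)} = e^{λt} · (I + tN + t^2 N^2/2! + ... + t^{k-1} N^{k-1}/(k-1)!) where N is the nilpotent superdiagonal part.

Assembling the blocks and conjugating back gives the entries of e^{tA} as shown above.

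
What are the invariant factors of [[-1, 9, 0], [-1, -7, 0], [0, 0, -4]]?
The Jordan structure of A has elementary divisors (x + 4)^2, (x + 4). Arranging the block sizes at each eigenvalue in decreasing order and taking row products gives the invariant factors.

Invariant factors (smallest first, each dividing the next): x + 4, (x + 4)^2.

Check: the last factor (x + 4)^2 is the minimal polynomial, and the product (x + 4)^3 is the characteristic polynomial.

x + 4, (x + 4)^2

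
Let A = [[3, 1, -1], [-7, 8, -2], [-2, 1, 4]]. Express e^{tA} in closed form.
e^{tA} = [[(-t^2 - 4*t + 2)*e^{5*t}/2, t*e^{5*t}, t*(t - 2)*e^{5*t}/2], [t*(-3*t - 14)*e^{5*t}/2, (3*t + 1)*e^{5*t}, t*(3*t - 4)*e^{5*t}/2], [t*(-t - 4)*e^{5*t}/2, t*e^{5*t}, (t^2/2 - t + 1)*e^{5*t}]]

A has Jordan form J = [[5, 1, 0], [0, 5, 1], [0, 0, 5]] with A = PJP^{-1}, so e^{tA} = P e^{tJ} P^{-1}.

For a Jordan block J_k(λ), e^{tJ_k(λ)} = e^{λt} · (I + tN + t^2 N^2/2! + ... + t^{k-1} N^{k-1}/(k-1)!) where N is the nilpotent superdiagonal part.

Assembling the blocks and conjugating back gives the entries of e^{tA} as shown above.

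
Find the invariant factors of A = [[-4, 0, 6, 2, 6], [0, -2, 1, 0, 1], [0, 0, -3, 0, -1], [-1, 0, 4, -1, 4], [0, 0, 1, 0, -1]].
The Jordan structure of A has elementary divisors (x + 3), (x + 2)^2, (x + 2), (x + 2). Arranging the block sizes at each eigenvalue in decreasing order and taking row products gives the invariant factors.

Invariant factors (smallest first, each dividing the next): x + 2, x + 2, (x + 2)^2(x + 3).

Check: the last factor (x + 2)^2(x + 3) is the minimal polynomial, and the product (x + 2)^4(x + 3) is the characteristic polynomial.

x + 2, x + 2, (x + 2)^2(x + 3)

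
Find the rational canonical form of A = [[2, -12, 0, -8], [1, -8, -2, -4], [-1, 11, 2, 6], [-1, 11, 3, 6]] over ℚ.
The invariant factors of A (the non-unit diagonal entries of the Smith normal form of xI - A over ℚ[x]) are (x - 2)(x^3 - 4), each dividing the next. The characteristic polynomial is their product, (x - 2)(x^3 - 4).

The rational canonical form is the block-diagonal matrix of companion matrices C(f_i):
R = [[0, 0, 0, -8], [1, 0, 0, 4], [0, 1, 0, 0], [0, 0, 1, 2]].

Note the characteristic polynomial does not split into linear factors over ℚ, so A has no Jordan form over ℚ; the rational canonical form exists over any field.

R = [[0, 0, 0, -8], [1, 0, 0, 4], [0, 1, 0, 0], [0, 0, 1, 2]]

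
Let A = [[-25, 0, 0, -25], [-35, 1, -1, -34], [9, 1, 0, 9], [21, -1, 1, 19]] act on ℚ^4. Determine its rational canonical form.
The invariant factors of A (the non-unit diagonal entries of the Smith normal form of xI - A over ℚ[x]) are (x + 5)(x^3 + 2x + 5), each dividing the next. The characteristic polynomial is their product, (x + 5)(x^3 + 2x + 5).

The rational canonical form is the block-diagonal matrix of companion matrices C(f_i):
R = [[0, 0, 0, -25], [1, 0, 0, -15], [0, 1, 0, -2], [0, 0, 1, -5]].

Note the characteristic polynomial does not split into linear factors over ℚ, so A has no Jordan form over ℚ; the rational canonical form exists over any field.

R = [[0, 0, 0, -25], [1, 0, 0, -15], [0, 1, 0, -2], [0, 0, 1, -5]]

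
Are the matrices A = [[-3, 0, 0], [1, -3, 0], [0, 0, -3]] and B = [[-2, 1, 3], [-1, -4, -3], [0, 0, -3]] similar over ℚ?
Yes.

Two matrices over a field are similar if and only if they have the same invariant factors.

Both A and B have characteristic polynomial (x + 3)^3 and minimal polynomial (x + 3)^2. Computing further, both have invariant factors x + 3, (x + 3)^2. Hence A and B are similar.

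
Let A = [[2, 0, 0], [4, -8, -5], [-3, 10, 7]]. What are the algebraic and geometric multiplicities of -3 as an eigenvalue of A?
The characteristic polynomial is (x - 2)^2(x + 3), so the factor x + 3 appears with exponent 1: the algebraic multiplicity is 1.

rank(A + 3I) = 2, so the eigenspace has dimension 3 - 2 = 1: the geometric multiplicity is 1.

algebraic multiplicity 1, geometric multiplicity 1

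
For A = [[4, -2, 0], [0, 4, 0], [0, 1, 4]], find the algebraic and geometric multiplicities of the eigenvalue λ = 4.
algebraic multiplicity 3, geometric multiplicity 2

The characteristic polynomial is (x - 4)^3, so the factor x - 4 appears with exponent 3: the algebraic multiplicity is 3.

rank(A - 4I) = 1, so the eigenspace has dimension 3 - 1 = 2: the geometric multiplicity is 2.

Since 2 < 3, A is not diagonalizable.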